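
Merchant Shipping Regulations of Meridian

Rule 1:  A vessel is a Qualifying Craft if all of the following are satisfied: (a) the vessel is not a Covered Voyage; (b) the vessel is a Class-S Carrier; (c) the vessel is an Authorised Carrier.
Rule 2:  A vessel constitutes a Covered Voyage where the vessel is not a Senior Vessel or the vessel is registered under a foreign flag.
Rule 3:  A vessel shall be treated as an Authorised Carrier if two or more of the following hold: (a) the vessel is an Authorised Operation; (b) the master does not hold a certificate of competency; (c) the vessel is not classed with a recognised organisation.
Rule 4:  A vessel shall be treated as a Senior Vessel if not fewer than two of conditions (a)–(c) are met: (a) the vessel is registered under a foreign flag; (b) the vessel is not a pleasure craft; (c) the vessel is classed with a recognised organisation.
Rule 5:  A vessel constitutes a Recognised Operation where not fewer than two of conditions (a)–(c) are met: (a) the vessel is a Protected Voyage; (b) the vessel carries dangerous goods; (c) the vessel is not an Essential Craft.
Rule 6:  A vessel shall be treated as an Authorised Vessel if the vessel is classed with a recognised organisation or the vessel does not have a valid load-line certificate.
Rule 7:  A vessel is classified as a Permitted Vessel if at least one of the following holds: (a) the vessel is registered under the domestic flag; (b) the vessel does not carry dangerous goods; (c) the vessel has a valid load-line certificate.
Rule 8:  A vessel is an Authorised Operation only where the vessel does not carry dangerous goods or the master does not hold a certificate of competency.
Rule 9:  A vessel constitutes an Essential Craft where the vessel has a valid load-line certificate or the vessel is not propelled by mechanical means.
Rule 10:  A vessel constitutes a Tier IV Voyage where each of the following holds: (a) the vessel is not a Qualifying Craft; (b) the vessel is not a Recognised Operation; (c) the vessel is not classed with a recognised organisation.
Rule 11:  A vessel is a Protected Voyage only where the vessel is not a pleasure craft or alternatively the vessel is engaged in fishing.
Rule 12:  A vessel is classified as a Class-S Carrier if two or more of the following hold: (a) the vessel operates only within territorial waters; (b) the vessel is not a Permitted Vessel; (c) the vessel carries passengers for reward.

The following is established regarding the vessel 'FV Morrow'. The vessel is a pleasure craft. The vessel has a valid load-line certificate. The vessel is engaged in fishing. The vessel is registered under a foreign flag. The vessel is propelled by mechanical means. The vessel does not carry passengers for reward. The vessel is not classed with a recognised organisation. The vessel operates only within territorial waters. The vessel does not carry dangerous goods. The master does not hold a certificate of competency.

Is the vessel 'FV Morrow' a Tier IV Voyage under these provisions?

Yes

rule 4 — Senior Vessel: the vessel is registered under a foreign flag? yes; the vessel is not a pleasure craft? no; the vessel is classed with a recognised organisation? no — 1 of 3 hold (need ≥2) → not satisfied.
rule 2 — Covered Voyage: [not a Senior Vessel (rule 4)? yes] OR [the vessel is registered under a foreign flag? yes] → satisfied.
rule 7 — Permitted Vessel: [the vessel is registered under the domestic flag? no] OR [the vessel does not carry dangerous goods? yes] OR [the vessel has a valid load-line certificate? yes] → satisfied.
rule 12 — Class-S Carrier: the vessel operates only within territorial waters? yes; not a Permitted Vessel (rule 7)? no; the vessel carries passengers for reward? no — 1 of 3 hold (need ≥2) → not satisfied.
rule 8 — Authorised Operation: [the vessel does not carry dangerous goods? yes] OR [the master does not hold a certificate of competency? yes] → satisfied.
rule 3 — Authorised Carrier: Authorised Operation (rule 8)? yes; the master does not hold a certificate of competency? yes; the vessel is not classed with a recognised organisation? yes — 3 of 3 hold (need ≥2) → satisfied.
rule 1 — Qualifying Craft: [not a Covered Voyage (rule 2)? no] AND [Class-S Carrier (rule 12)? no] AND [Authorised Carrier (rule 3)? yes] → not satisfied.
rule 11 — Protected Voyage: [the vessel is not a pleasure craft? no] OR [the vessel is engaged in fishing? yes] → satisfied.
rule 9 — Essential Craft: [the vessel has a valid load-line certificate? yes] OR [the vessel is not propelled by mechanical means? no] → satisfied.
rule 5 — Recognised Operation: Protected Voyage (rule 11)? yes; the vessel carries dangerous goods? no; not an Essential Craft (rule 9)? no — 1 of 3 hold (need ≥2) → not satisfied.
rule 10 — Tier IV Voyage: [not a Qualifying Craft (rule 1)? yes] AND [not a Recognised Operation (rule 5)? yes] AND [the vessel is not classed with a recognised organisation? yes] → satisfied.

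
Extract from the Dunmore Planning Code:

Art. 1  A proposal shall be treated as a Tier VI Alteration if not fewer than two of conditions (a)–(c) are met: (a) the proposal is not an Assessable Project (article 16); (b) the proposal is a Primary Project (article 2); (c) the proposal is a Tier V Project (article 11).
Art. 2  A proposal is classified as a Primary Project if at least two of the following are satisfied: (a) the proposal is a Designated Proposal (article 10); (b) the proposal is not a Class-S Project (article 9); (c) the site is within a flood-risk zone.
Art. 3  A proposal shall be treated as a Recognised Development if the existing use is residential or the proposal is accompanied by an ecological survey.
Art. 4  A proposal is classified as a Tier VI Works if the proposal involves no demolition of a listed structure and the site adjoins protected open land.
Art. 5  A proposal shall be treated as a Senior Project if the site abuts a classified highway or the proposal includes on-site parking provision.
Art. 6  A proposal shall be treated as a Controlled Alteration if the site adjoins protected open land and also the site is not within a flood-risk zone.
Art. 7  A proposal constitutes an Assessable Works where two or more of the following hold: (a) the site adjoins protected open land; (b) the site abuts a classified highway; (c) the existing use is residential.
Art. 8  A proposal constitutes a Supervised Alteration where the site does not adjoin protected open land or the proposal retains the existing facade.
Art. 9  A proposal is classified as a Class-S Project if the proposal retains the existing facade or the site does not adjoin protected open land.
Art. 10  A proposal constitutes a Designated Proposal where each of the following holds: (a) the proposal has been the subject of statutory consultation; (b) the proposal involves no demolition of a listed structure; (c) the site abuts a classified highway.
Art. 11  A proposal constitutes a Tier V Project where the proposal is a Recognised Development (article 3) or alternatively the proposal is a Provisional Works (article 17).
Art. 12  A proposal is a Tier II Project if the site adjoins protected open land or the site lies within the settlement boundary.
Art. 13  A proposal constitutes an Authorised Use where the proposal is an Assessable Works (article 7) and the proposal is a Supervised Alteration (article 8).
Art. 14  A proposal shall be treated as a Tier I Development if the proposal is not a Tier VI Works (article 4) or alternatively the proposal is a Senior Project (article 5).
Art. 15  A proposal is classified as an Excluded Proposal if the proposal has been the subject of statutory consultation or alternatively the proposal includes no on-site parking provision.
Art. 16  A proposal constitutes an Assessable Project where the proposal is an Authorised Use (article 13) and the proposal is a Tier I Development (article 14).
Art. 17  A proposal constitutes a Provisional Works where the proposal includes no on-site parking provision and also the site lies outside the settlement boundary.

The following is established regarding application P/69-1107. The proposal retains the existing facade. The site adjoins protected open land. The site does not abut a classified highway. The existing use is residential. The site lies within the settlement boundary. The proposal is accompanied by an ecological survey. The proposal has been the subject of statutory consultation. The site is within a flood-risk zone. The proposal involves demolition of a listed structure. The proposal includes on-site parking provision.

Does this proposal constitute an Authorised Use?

Under article 7: the site adjoins protected open land? yes; the site abuts a classified highway? no; the existing use is residential? yes — 2 of 3 hold (need ≥2) → satisfied.
Under article 8: the site does not adjoin protected open land? no; or the proposal retains the existing facade? yes. So the proposal is a Supervised Alteration.
Under article 13: Assessable Works (article 7)? yes; and Supervised Alteration (article 8)? yes. So the proposal is an Authorised Use.

Yes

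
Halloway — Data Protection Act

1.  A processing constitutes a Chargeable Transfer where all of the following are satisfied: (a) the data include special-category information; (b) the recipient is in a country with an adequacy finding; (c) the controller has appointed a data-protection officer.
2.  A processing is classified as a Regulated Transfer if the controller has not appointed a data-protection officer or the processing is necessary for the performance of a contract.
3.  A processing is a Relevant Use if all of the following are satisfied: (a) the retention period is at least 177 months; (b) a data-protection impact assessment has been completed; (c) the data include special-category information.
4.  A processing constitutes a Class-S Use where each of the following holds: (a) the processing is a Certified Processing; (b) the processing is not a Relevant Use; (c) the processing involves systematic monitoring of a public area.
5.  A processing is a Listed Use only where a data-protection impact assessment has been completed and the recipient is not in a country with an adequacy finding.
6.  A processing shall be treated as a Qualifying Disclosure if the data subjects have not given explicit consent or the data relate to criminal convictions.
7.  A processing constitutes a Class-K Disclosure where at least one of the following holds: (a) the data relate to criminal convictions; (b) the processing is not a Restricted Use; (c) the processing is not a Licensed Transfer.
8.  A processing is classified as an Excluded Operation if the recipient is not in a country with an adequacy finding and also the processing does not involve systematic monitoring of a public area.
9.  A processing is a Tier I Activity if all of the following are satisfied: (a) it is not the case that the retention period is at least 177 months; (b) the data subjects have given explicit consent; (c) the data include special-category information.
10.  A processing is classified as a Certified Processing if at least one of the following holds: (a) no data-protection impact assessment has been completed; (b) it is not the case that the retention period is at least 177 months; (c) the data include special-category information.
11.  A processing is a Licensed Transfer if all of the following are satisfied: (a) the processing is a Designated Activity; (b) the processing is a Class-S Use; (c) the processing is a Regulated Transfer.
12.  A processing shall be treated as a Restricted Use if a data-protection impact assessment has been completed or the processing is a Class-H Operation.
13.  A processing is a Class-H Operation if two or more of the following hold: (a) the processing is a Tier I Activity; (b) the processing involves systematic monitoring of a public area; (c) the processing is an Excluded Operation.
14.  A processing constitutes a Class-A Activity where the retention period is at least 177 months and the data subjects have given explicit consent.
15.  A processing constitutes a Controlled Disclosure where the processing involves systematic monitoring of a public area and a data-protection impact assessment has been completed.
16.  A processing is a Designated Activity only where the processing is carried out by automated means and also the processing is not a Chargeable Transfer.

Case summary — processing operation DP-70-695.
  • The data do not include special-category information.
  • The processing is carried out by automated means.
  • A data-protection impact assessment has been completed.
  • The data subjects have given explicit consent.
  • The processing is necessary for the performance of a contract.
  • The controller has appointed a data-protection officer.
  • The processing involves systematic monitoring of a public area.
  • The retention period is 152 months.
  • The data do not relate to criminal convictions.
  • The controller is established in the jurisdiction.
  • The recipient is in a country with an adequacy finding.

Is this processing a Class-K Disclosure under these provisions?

Under paragraph 9: retention period: 152 months ≥ 177 months? no, so negated condition yes; and the data subjects have given explicit consent? yes; and the data include special-category information? no. So the processing is not a Tier I Activity.
Under paragraph 8: the recipient is not in a country with an adequacy finding? no; and the processing does not involve systematic monitoring of a public area? no. So the processing is not an Excluded Operation.
Under paragraph 13: Tier I Activity (paragraph 9)? no; the processing involves systematic monitoring of a public area? yes; Excluded Operation (paragraph 8)? no — 1 of 3 hold (need ≥2) → not satisfied.
Under paragraph 12: a data-protection impact assessment has been completed? yes; or Class-H Operation (paragraph 13)? no. So the processing is a Restricted Use.
Under paragraph 1: the data include special-category information? no; and the recipient is in a country with an adequacy finding? yes; and the controller has appointed a data-protection officer? yes. So the processing is not a Chargeable Transfer.
Under paragraph 16: the processing is carried out by automated means? yes; and not a Chargeable Transfer (paragraph 1)? yes. So the processing is a Designated Activity.
Under paragraph 10: no data-protection impact assessment has been completed? no; or retention period: 152 months ≥ 177 months? no, so negated condition yes; or the data include special-category information? no. So the processing is a Certified Processing.
Under paragraph 3: retention period: 152 months ≥ 177 months? no; and a data-protection impact assessment has been completed? yes; and the data include special-category information? no. So the processing is not a Relevant Use.
Under paragraph 4: Certified Processing (paragraph 10)? yes; and not a Relevant Use (paragraph 3)? yes; and the processing involves systematic monitoring of a public area? yes. So the processing is a Class-S Use.
Under paragraph 2: the controller has not appointed a data-protection officer? no; or the processing is necessary for the performance of a contract? yes. So the processing is a Regulated Transfer.
Under paragraph 11: Designated Activity (paragraph 16)? yes; and Class-S Use (paragraph 4)? yes; and Regulated Transfer (paragraph 2)? yes. So the processing is a Licensed Transfer.
Under paragraph 7: the data relate to criminal convictions? no; or not a Restricted Use (paragraph 12)? no; or not a Licensed Transfer (paragraph 11)? no. So the processing is not a Class-K Disclosure.

No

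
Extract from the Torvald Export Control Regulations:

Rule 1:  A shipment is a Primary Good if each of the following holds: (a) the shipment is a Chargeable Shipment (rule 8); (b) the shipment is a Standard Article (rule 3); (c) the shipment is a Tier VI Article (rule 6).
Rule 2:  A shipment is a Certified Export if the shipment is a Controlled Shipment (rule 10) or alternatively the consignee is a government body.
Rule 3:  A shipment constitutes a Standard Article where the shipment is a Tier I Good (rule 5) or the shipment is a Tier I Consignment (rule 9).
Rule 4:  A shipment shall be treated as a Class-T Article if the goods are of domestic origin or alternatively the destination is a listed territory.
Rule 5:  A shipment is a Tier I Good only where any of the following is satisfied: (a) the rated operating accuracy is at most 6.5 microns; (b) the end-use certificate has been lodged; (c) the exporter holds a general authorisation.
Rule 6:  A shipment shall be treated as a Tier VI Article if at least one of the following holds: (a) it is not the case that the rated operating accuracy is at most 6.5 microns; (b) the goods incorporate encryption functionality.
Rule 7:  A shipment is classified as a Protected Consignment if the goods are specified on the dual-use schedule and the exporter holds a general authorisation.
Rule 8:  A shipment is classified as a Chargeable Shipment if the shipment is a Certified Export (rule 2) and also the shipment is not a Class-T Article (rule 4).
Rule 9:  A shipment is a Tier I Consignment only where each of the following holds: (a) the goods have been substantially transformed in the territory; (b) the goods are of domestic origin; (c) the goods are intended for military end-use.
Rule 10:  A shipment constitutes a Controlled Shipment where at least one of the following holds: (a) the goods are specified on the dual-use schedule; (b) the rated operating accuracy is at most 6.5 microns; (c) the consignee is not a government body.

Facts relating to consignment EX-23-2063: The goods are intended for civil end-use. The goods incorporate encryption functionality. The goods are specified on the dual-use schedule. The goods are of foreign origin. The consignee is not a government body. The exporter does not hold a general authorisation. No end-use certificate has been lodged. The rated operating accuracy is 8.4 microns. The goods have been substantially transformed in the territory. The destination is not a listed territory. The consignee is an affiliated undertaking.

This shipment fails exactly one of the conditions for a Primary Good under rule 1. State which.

rule 10 — Controlled Shipment: [the goods are specified on the dual-use schedule? yes] OR [rated operating accuracy: 8.4 microns ≤ 6.5 microns? no] OR [the consignee is not a government body? yes] → satisfied.
rule 2 — Certified Export: [Controlled Shipment (rule 10)? yes] OR [the consignee is a government body? no] → satisfied.
rule 4 — Class-T Article: [the goods are of domestic origin? no] OR [the destination is a listed territory? no] → not satisfied.
rule 8 — Chargeable Shipment: [Certified Export (rule 2)? yes] AND [not a Class-T Article (rule 4)? yes] → satisfied.
rule 5 — Tier I Good: [rated operating accuracy: 8.4 microns ≤ 6.5 microns? no] OR [the end-use certificate has been lodged? no] OR [the exporter holds a general authorisation? no] → not satisfied.
rule 9 — Tier I Consignment: [the goods have been substantially transformed in the territory? yes] AND [the goods are of domestic origin? no] AND [the goods are intended for military end-use? no] → not satisfied.
rule 3 — Standard Article: [Tier I Good (rule 5)? no] OR [Tier I Consignment (rule 9)? no] → not satisfied.
rule 6 — Tier VI Article: [rated operating accuracy: 8.4 microns ≤ 6.5 microns? no, so negated condition yes] OR [the goods incorporate encryption functionality? yes] → satisfied.
rule 1 — Primary Good: [Chargeable Shipment (rule 8)? yes] AND [Standard Article (rule 3)? no] AND [Tier VI Article (rule 6)? yes] → not satisfied.

Standard Article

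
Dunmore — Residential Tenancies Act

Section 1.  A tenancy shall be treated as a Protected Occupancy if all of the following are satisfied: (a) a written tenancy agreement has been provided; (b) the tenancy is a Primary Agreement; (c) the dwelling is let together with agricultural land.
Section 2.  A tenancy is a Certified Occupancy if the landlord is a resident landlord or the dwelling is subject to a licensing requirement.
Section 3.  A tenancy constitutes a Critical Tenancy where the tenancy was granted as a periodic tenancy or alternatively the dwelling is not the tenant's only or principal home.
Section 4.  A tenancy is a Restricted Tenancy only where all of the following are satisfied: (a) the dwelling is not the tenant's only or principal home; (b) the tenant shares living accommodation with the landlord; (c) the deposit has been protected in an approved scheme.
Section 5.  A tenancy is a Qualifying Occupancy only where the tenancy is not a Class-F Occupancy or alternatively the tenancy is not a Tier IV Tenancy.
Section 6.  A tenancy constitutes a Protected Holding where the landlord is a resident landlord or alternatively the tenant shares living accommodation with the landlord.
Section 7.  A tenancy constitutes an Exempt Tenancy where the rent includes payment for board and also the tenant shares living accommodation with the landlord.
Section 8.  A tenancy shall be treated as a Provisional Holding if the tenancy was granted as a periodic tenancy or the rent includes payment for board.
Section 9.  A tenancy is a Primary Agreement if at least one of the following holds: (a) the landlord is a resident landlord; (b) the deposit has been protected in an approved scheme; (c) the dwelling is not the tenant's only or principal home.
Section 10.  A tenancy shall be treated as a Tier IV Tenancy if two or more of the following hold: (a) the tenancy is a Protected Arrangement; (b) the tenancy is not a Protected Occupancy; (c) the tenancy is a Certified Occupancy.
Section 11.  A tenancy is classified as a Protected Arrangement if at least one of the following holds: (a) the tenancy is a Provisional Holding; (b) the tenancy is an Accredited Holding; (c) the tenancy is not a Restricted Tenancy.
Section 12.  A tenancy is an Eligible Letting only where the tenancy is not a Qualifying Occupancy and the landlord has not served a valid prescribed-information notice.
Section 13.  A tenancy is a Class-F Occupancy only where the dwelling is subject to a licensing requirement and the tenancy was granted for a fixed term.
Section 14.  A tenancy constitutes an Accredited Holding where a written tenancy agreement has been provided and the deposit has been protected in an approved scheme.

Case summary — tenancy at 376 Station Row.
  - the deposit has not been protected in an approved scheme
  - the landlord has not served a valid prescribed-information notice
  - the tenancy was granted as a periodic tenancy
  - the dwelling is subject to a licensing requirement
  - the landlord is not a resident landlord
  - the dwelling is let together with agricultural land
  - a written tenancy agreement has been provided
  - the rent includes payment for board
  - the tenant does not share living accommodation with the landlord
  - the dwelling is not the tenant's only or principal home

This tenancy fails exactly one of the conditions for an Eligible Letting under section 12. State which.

section 13 — Class-F Occupancy: [the dwelling is subject to a licensing requirement? yes] AND [the tenancy was granted for a fixed term? no] → not satisfied.
section 8 — Provisional Holding: [the tenancy was granted as a periodic tenancy? yes] OR [the rent includes payment for board? yes] → satisfied.
section 14 — Accredited Holding: [a written tenancy agreement has been provided? yes] AND [the deposit has been protected in an approved scheme? no] → not satisfied.
section 4 — Restricted Tenancy: [the dwelling is not the tenant's only or principal home? yes] AND [the tenant shares living accommodation with the landlord? no] AND [the deposit has been protected in an approved scheme? no] → not satisfied.
section 11 — Protected Arrangement: [Provisional Holding (section 8)? yes] OR [Accredited Holding (section 14)? no] OR [not a Restricted Tenancy (section 4)? yes] → satisfied.
section 9 — Primary Agreement: [the landlord is a resident landlord? no] OR [the deposit has been protected in an approved scheme? no] OR [the dwelling is not the tenant's only or principal home? yes] → satisfied.
section 1 — Protected Occupancy: [a written tenancy agreement has been provided? yes] AND [Primary Agreement (section 9)? yes] AND [the dwelling is let together with agricultural land? yes] → satisfied.
section 2 — Certified Occupancy: [the landlord is a resident landlord? no] OR [the dwelling is subject to a licensing requirement? yes] → satisfied.
section 10 — Tier IV Tenancy: Protected Arrangement (section 11)? yes; not a Protected Occupancy (section 1)? no; Certified Occupancy (section 2)? yes — 2 of 3 hold (need ≥2) → satisfied.
section 5 — Qualifying Occupancy: [not a Class-F Occupancy (section 13)? yes] OR [not a Tier IV Tenancy (section 10)? no] → satisfied.
section 12 — Eligible Letting: [not a Qualifying Occupancy (section 5)? no] AND [the landlord has not served a valid prescribed-information notice? yes] → not satisfied.

Qualifying Occupancy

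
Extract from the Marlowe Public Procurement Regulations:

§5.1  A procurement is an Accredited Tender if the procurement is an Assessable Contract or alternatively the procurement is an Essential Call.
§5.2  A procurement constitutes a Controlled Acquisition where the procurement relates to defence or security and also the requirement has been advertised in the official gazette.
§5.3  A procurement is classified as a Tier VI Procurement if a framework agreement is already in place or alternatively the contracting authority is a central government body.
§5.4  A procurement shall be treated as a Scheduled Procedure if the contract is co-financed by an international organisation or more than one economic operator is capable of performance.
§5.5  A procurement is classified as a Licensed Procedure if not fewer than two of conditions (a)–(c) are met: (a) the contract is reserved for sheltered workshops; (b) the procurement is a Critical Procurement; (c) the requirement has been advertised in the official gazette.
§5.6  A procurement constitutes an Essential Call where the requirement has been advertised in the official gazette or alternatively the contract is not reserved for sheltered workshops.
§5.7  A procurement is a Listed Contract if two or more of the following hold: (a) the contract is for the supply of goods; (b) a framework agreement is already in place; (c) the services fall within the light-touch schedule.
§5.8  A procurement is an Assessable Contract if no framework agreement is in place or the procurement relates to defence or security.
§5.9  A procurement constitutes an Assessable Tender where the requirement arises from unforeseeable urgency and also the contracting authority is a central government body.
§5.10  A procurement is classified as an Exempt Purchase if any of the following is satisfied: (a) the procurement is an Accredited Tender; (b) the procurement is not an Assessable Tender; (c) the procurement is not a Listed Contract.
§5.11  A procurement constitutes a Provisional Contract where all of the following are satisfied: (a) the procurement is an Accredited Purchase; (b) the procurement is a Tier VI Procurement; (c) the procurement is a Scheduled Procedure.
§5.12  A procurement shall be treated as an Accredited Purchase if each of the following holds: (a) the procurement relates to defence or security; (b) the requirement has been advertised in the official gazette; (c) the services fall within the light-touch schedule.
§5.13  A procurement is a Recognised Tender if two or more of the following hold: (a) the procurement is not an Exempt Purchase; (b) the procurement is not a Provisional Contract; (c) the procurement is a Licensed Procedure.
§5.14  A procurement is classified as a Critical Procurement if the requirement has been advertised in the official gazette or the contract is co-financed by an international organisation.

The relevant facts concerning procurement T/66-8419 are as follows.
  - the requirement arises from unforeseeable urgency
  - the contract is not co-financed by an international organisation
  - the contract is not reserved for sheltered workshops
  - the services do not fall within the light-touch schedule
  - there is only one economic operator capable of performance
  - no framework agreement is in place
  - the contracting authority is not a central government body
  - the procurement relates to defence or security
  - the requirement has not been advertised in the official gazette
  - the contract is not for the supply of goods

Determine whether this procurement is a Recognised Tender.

No

§5.8 — Assessable Contract: [no framework agreement is in place? yes] OR [the procurement relates to defence or security? yes] → satisfied.
§5.6 — Essential Call: [the requirement has been advertised in the official gazette? no] OR [the contract is not reserved for sheltered workshops? yes] → satisfied.
§5.1 — Accredited Tender: [Assessable Contract (§5.8)? yes] OR [Essential Call (§5.6)? yes] → satisfied.
§5.9 — Assessable Tender: [the requirement arises from unforeseeable urgency? yes] AND [the contracting authority is a central government body? no] → not satisfied.
§5.7 — Listed Contract: the contract is for the supply of goods? no; a framework agreement is already in place? no; the services fall within the light-touch schedule? no — 0 of 3 hold (need ≥2) → not satisfied.
§5.10 — Exempt Purchase: [Accredited Tender (§5.1)? yes] OR [not an Assessable Tender (§5.9)? yes] OR [not a Listed Contract (§5.7)? yes] → satisfied.
§5.12 — Accredited Purchase: [the procurement relates to defence or security? yes] AND [the requirement has been advertised in the official gazette? no] AND [the services fall within the light-touch schedule? no] → not satisfied.
§5.3 — Tier VI Procurement: [a framework agreement is already in place? no] OR [the contracting authority is a central government body? no] → not satisfied.
§5.4 — Scheduled Procedure: [the contract is co-financed by an international organisation? no] OR [more than one economic operator is capable of performance? no] → not satisfied.
§5.11 — Provisional Contract: [Accredited Purchase (§5.12)? no] AND [Tier VI Procurement (§5.3)? no] AND [Scheduled Procedure (§5.4)? no] → not satisfied.
§5.14 — Critical Procurement: [the requirement has been advertised in the official gazette? no] OR [the contract is co-financed by an international organisation? no] → not satisfied.
§5.5 — Licensed Procedure: the contract is reserved for sheltered workshops? no; Critical Procurement (§5.14)? no; the requirement has been advertised in the official gazette? no — 0 of 3 hold (need ≥2) → not satisfied.
§5.13 — Recognised Tender: not an Exempt Purchase (§5.10)? no; not a Provisional Contract (§5.11)? yes; Licensed Procedure (§5.5)? no — 1 of 3 hold (need ≥2) → not satisfied.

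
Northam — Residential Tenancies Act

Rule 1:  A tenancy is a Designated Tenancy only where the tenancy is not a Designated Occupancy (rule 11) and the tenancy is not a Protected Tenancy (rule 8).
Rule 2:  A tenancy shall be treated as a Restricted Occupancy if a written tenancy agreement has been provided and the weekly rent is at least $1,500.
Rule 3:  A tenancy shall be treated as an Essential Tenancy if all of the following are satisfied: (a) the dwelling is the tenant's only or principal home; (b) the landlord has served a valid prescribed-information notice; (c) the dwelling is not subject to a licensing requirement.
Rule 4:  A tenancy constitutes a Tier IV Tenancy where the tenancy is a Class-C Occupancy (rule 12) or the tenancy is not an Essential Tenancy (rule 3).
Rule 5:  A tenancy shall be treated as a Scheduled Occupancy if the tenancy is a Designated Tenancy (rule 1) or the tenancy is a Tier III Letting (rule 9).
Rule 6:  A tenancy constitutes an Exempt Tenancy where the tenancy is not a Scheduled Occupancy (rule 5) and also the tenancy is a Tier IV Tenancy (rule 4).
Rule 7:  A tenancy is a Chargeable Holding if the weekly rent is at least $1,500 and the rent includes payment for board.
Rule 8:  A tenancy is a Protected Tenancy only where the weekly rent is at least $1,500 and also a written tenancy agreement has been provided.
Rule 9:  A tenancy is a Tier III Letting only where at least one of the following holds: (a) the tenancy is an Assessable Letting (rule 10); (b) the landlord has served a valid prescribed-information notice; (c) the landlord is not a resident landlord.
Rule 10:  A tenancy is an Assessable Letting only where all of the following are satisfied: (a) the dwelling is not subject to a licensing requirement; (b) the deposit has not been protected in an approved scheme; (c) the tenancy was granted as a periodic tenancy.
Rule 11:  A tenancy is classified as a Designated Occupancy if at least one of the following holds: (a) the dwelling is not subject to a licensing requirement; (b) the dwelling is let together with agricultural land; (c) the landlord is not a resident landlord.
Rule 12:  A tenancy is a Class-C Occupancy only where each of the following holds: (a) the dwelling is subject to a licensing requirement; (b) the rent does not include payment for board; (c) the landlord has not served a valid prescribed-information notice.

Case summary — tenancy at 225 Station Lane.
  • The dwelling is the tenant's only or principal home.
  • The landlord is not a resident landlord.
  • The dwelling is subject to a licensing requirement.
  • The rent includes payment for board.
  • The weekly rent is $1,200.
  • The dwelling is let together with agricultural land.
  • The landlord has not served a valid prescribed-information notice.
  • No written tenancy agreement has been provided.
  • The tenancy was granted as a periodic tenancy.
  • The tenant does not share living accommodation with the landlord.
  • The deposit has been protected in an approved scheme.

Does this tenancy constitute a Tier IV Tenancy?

Yes

rule 12 — Class-C Occupancy: [the dwelling is subject to a licensing requirement? yes] AND [the rent does not include payment for board? no] AND [the landlord has not served a valid prescribed-information notice? yes] → not satisfied.
rule 3 — Essential Tenancy: [the dwelling is the tenant's only or principal home? yes] AND [the landlord has served a valid prescribed-information notice? no] AND [the dwelling is not subject to a licensing requirement? no] → not satisfied.
rule 4 — Tier IV Tenancy: [Class-C Occupancy (rule 12)? no] OR [not an Essential Tenancy (rule 3)? yes] → satisfied.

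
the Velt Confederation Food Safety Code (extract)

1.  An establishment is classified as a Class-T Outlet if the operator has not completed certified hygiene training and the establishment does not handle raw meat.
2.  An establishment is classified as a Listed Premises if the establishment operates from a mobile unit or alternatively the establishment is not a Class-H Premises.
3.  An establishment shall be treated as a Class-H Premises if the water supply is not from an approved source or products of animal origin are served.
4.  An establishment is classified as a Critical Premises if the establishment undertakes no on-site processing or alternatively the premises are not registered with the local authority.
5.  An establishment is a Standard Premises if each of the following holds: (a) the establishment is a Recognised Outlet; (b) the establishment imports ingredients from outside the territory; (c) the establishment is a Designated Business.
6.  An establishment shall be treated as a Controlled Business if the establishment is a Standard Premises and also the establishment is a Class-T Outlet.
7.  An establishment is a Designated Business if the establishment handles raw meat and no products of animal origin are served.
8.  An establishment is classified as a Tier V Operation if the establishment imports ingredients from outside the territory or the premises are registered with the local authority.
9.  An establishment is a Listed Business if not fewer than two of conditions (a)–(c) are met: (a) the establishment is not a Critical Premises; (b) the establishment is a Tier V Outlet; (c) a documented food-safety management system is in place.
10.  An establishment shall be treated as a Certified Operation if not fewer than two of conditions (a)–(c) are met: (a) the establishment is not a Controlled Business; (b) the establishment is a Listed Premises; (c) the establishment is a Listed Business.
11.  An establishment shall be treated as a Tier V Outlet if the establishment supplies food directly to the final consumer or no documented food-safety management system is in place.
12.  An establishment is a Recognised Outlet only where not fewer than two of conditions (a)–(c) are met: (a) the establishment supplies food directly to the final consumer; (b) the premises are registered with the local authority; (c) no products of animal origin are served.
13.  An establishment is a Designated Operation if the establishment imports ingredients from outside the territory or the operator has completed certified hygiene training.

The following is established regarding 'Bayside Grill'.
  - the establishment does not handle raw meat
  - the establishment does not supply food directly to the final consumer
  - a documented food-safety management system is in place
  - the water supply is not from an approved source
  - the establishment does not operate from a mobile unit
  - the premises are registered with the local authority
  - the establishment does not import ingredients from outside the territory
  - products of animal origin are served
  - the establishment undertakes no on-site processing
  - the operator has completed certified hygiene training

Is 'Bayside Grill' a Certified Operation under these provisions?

No

paragraph 12 — Recognised Outlet: the establishment supplies food directly to the final consumer? no; the premises are registered with the local authority? yes; no products of animal origin are served? no — 1 of 3 hold (need ≥2) → not satisfied.
paragraph 7 — Designated Business: [the establishment handles raw meat? no] AND [no products of animal origin are served? no] → not satisfied.
paragraph 5 — Standard Premises: [Recognised Outlet (paragraph 12)? no] AND [the establishment imports ingredients from outside the territory? no] AND [Designated Business (paragraph 7)? no] → not satisfied.
paragraph 1 — Class-T Outlet: [the operator has not completed certified hygiene training? no] AND [the establishment does not handle raw meat? yes] → not satisfied.
paragraph 6 — Controlled Business: [Standard Premises (paragraph 5)? no] AND [Class-T Outlet (paragraph 1)? no] → not satisfied.
paragraph 3 — Class-H Premises: [the water supply is not from an approved source? yes] OR [products of animal origin are served? yes] → satisfied.
paragraph 2 — Listed Premises: [the establishment operates from a mobile unit? no] OR [not a Class-H Premises (paragraph 3)? no] → not satisfied.
paragraph 4 — Critical Premises: [the establishment undertakes no on-site processing? yes] OR [the premises are not registered with the local authority? no] → satisfied.
paragraph 11 — Tier V Outlet: [the establishment supplies food directly to the final consumer? no] OR [no documented food-safety management system is in place? no] → not satisfied.
paragraph 9 — Listed Business: not a Critical Premises (paragraph 4)? no; Tier V Outlet (paragraph 11)? no; a documented food-safety management system is in place? yes — 1 of 3 hold (need ≥2) → not satisfied.
paragraph 10 — Certified Operation: not a Controlled Business (paragraph 6)? yes; Listed Premises (paragraph 2)? no; Listed Business (paragraph 9)? no — 1 of 3 hold (need ≥2) → not satisfied.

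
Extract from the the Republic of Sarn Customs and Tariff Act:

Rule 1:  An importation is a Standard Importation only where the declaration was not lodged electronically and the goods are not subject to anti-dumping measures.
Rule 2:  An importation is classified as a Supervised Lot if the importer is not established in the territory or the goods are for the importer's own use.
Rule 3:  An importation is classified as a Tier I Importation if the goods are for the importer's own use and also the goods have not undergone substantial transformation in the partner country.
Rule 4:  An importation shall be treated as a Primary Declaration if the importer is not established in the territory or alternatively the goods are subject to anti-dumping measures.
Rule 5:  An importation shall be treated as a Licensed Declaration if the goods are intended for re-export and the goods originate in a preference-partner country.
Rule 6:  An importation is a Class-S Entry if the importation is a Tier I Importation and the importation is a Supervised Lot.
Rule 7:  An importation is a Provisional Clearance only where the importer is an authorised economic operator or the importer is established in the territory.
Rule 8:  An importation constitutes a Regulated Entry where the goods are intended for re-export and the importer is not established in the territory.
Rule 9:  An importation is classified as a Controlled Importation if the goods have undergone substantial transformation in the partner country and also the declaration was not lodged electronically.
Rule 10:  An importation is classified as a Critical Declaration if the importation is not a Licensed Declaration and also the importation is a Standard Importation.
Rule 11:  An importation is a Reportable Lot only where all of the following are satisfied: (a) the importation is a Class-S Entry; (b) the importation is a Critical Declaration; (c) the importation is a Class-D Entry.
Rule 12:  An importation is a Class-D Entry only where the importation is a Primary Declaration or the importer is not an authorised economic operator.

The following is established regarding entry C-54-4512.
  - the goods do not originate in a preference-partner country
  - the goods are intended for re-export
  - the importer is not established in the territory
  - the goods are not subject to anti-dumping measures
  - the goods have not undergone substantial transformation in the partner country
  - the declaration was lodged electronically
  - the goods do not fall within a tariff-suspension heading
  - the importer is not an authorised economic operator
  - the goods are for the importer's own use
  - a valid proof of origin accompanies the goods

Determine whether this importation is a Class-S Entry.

Yes

rule 3 — Tier I Importation: [the goods are for the importer's own use? yes] AND [the goods have not undergone substantial transformation in the partner country? yes] → satisfied.
rule 2 — Supervised Lot: [the importer is not established in the territory? yes] OR [the goods are for the importer's own use? yes] → satisfied.
rule 6 — Class-S Entry: [Tier I Importation (rule 3)? yes] AND [Supervised Lot (rule 2)? yes] → satisfied.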